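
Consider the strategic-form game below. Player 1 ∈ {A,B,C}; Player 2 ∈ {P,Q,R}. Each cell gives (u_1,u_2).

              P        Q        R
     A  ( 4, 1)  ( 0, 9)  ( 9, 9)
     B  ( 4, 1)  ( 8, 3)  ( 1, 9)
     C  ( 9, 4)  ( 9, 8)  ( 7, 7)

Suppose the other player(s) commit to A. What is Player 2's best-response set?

argmax u_2 = {Q,R}

u_2(P vs A) = 1
u_2(Q vs A) = 9
u_2(R vs A) = 9
max payoff 9 at {Q,R}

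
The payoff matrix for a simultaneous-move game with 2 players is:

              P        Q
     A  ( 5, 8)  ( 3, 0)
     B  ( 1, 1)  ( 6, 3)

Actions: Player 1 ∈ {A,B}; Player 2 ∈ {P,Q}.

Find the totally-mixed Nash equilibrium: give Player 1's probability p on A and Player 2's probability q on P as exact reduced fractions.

(p,q) = (1/5, 3/7)

P1 indiff ⇒ q·5+(1-q)·3 = q·1+(1-q)·6 ⇒ q(4) = (1-q)(3) ⇒ q = 3/7
P2 indiff ⇒ p·8+(1-p)·1 = p·0+(1-p)·3 ⇒ p(8) = (1-p)(2) ⇒ p = 1/5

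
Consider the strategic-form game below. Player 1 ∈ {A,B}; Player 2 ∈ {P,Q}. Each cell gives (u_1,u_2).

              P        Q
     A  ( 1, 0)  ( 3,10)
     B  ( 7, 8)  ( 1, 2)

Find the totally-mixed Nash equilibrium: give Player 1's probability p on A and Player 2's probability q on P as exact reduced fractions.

P1 indiff ⇒ q·1+(1-q)·3 = q·7+(1-q)·1 ⇒ q(-6) = (1-q)(-2) ⇒ q = 1/4
P2 indiff ⇒ p·0+(1-p)·8 = p·10+(1-p)·2 ⇒ p(-10) = (1-p)(-6) ⇒ p = 3/8

(p,q) = (3/8, 1/4)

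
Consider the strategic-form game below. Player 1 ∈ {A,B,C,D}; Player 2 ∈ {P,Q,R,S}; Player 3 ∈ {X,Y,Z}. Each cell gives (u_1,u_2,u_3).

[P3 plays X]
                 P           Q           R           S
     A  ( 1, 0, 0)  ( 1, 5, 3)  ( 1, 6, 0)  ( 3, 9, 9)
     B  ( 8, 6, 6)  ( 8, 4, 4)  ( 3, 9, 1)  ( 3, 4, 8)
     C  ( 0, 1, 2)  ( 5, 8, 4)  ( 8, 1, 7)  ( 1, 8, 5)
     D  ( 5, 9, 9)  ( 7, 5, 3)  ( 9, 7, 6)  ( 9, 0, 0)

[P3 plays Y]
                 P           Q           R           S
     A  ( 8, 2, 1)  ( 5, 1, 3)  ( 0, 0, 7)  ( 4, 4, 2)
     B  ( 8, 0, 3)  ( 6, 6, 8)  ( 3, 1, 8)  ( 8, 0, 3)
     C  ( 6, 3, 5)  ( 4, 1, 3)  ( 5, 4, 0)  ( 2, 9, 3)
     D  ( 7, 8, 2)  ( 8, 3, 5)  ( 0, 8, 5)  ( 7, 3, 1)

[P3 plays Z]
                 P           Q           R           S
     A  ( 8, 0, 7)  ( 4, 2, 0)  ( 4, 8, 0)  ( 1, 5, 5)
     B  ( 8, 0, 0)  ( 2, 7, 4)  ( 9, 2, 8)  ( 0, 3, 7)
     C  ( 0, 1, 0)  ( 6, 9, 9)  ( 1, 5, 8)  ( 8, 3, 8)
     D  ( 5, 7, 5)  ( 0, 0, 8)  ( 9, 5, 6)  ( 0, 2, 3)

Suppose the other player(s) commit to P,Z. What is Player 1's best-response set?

u_1(A vs P,Z) = 8
u_1(B vs P,Z) = 8
u_1(C vs P,Z) = 0
u_1(D vs P,Z) = 5
max payoff 8 at {A,B}

P1 best: {A,B}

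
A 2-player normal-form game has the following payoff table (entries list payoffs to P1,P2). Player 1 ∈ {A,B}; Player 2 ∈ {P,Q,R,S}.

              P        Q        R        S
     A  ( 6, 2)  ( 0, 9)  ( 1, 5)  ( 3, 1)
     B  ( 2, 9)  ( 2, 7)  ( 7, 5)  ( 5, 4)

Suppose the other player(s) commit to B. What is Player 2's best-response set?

u_2(P vs B) = 9
u_2(Q vs B) = 7
u_2(R vs B) = 5
u_2(S vs B) = 4
max payoff 9 at {P}

P2 best: {P}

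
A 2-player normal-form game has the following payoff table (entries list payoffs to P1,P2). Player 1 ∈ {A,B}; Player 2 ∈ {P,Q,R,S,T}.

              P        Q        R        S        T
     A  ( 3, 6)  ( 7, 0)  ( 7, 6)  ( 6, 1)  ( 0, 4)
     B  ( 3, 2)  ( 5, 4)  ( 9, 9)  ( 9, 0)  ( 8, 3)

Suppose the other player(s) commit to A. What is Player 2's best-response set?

u_2(P vs A) = 6
u_2(Q vs A) = 0
u_2(R vs A) = 6
u_2(S vs A) = 1
u_2(T vs A) = 4
max payoff 6 at {P,R}

P2 best: {P,R}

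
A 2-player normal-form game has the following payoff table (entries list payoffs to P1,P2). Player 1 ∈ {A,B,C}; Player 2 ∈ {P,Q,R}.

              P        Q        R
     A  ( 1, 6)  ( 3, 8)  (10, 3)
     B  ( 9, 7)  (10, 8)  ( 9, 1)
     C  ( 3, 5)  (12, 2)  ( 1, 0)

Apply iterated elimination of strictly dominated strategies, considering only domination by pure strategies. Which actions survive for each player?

P2 drop R (P beats it: A:6>3 B:7>1 C:5>0)
P1 drop A (B beats it: P:9>1 Q:10>3)
P1→{B,C} P2→{P,Q}

IESDS → P1:{B,C} P2:{P,Q}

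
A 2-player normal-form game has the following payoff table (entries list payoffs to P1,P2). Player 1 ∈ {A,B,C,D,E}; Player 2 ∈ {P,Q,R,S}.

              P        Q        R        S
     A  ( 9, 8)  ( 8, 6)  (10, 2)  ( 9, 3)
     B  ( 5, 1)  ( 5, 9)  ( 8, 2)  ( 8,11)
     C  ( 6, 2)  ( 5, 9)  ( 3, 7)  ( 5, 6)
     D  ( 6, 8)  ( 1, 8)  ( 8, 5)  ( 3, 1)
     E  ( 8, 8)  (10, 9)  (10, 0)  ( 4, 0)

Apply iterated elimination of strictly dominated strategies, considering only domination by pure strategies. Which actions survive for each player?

Survivors P1:{A,E} P2:{P,Q}

P1 drop B (A beats it: P:9>5 Q:8>5 R:10>8 S:9>8)
P1 drop C (A beats it: P:9>6 Q:8>5 R:10>3 S:9>5)
P1 drop D (A beats it: P:9>6 Q:8>1 R:10>8 S:9>3)
P2 drop R (P beats it: A:8>2 E:8>0)
P2 drop S (P beats it: A:8>3 E:8>0)
P1→{A,E} P2→{P,Q}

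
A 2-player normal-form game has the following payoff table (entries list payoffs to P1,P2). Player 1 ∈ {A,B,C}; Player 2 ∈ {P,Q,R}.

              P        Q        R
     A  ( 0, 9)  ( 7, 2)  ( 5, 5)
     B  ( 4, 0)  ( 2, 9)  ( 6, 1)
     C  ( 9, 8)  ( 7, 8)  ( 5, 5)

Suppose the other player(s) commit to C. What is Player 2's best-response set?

u_2(P vs C) = 8
u_2(Q vs C) = 8
u_2(R vs C) = 5
max payoff 8 at {P,Q}

BR_2 = {P,Q}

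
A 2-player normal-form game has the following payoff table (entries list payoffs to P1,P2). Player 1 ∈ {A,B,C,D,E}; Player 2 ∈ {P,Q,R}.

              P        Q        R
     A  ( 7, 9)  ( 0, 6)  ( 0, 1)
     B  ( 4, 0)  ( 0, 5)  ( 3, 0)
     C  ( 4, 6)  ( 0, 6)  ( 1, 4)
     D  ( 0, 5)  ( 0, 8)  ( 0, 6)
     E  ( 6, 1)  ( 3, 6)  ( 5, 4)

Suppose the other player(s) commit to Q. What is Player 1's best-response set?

u_1(A vs Q) = 0
u_1(B vs Q) = 0
u_1(C vs Q) = 0
u_1(D vs Q) = 0
u_1(E vs Q) = 3
max payoff 3 at {E}

BR_1 = {E}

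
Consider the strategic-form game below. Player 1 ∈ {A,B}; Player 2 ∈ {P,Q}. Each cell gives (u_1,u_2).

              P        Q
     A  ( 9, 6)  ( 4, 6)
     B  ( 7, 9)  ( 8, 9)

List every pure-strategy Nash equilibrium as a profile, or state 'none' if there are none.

NE set: (A,P), (B,Q)

(A,P): NE
(A,Q): not NE [P1→B gives 8>4]
(B,P): not NE [P1→A gives 9>7]
(B,Q): NE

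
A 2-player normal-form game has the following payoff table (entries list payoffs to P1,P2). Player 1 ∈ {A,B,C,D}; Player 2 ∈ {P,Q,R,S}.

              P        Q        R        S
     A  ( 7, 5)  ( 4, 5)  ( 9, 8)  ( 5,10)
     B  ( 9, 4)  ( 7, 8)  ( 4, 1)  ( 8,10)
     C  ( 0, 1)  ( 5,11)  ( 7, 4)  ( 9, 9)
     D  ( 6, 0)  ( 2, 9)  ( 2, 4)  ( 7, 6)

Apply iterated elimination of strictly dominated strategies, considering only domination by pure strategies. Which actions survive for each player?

P1 drop D (B beats it: P:9>6 Q:7>2 R:4>2 S:8>7)
P2 drop P (S beats it: A:10>5 B:10>4 C:9>1)
P2 drop R (S beats it: A:10>8 B:10>1 C:9>4)
P1 drop A (B beats it: Q:7>4 S:8>5)
P1→{B,C} P2→{Q,S}

Remaining: P1:{B,C} P2:{Q,S}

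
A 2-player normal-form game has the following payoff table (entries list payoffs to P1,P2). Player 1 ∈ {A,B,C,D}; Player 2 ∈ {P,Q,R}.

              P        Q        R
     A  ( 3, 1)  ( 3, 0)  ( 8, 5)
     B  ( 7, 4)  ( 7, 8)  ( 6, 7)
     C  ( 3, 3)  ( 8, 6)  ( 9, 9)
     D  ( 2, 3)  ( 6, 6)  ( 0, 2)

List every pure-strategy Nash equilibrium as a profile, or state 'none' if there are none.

PSNE = {(C,R)}

(A,P): not NE [P1→B gives 7>3; P2→R gives 5>1]
(A,Q): not NE [P1→C gives 8>3; P2→R gives 5>0]
(A,R): not NE [P1→C gives 9>8]
(B,P): not NE [P2→Q gives 8>4]
(B,Q): not NE [P1→C gives 8>7]
(B,R): not NE [P1→C gives 9>6; P2→Q gives 8>7]
(C,P): not NE [P1→B gives 7>3; P2→R gives 9>3]
(C,Q): not NE [P2→R gives 9>6]
(C,R): NE
(D,P): not NE [P1→B gives 7>2; P2→Q gives 6>3]
(D,Q): not NE [P1→C gives 8>6]
(D,R): not NE [P1→C gives 9>0; P2→Q gives 6>2]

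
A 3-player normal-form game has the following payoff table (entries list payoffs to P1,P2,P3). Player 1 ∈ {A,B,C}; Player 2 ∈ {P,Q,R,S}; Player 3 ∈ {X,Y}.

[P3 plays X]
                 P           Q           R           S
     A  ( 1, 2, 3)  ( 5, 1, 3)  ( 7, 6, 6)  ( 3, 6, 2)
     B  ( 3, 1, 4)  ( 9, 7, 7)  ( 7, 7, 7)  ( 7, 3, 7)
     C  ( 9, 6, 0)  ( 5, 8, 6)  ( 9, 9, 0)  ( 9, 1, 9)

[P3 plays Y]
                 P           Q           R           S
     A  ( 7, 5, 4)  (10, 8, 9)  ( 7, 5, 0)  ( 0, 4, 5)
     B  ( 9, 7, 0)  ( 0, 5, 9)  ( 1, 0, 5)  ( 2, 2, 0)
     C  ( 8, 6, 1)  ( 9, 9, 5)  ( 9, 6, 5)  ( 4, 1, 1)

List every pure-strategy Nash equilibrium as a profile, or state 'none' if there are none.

(A,P,X): not NE [P1→C gives 9>1; P2→S gives 6>2; P3→Y gives 4>3]
(A,P,Y): not NE [P1→B gives 9>7; P2→Q gives 8>5]
(A,Q,X): not NE [P1→B gives 9>5; P2→S gives 6>1; P3→Y gives 9>3]
(A,Q,Y): NE
(A,R,X): not NE [P1→C gives 9>7]
(A,R,Y): not NE [P1→C gives 9>7; P2→Q gives 8>5; P3→X gives 6>0]
(A,S,X): not NE [P1→C gives 9>3; P3→Y gives 5>2]
(A,S,Y): not NE [P1→C gives 4>0; P2→Q gives 8>4]
(B,P,X): not NE [P1→C gives 9>3; P2→R gives 7>1]
(B,P,Y): not NE [P3→X gives 4>0]
(B,Q,X): not NE [P3→Y gives 9>7]
(B,Q,Y): not NE [P1→A gives 10>0; P2→P gives 7>5]
(B,R,X): not NE [P1→C gives 9>7]
(B,R,Y): not NE [P1→C gives 9>1; P2→P gives 7>0; P3→X gives 7>5]
(B,S,X): not NE [P1→C gives 9>7; P2→R gives 7>3]
(B,S,Y): not NE [P1→C gives 4>2; P2→P gives 7>2; P3→X gives 7>0]
(C,P,X): not NE [P2→R gives 9>6; P3→Y gives 1>0]
(C,P,Y): not NE [P1→B gives 9>8; P2→Q gives 9>6]
(C,Q,X): not NE [P1→B gives 9>5; P2→R gives 9>8]
(C,Q,Y): not NE [P1→A gives 10>9; P3→X gives 6>5]
(C,R,X): not NE [P3→Y gives 5>0]
(C,R,Y): not NE [P2→Q gives 9>6]
(C,S,X): not NE [P2→R gives 9>1]
(C,S,Y): not NE [P2→Q gives 9>1; P3→X gives 9>1]

PSNE = {(A,Q,Y)}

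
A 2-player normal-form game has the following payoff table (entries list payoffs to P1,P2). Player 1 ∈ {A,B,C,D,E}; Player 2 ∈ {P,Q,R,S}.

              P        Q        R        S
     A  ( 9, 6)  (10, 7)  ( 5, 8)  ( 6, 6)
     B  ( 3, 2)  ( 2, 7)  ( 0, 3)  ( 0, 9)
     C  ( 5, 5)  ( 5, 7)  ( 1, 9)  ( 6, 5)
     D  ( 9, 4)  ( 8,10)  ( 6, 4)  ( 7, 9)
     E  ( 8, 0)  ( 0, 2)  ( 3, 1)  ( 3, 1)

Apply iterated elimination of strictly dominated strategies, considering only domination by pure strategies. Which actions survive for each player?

P1 drop B (A beats it: P:9>3 Q:10>2 R:5>0 S:6>0)
P1 drop C (D beats it: P:9>5 Q:8>5 R:6>1 S:7>6)
P1 drop E (A beats it: P:9>8 Q:10>0 R:5>3 S:6>3)
P2 drop P (Q beats it: A:7>6 D:10>4)
P2 drop S (Q beats it: A:7>6 D:10>9)
P1→{A,D} P2→{Q,R}

IESDS → P1:{A,D} P2:{Q,R}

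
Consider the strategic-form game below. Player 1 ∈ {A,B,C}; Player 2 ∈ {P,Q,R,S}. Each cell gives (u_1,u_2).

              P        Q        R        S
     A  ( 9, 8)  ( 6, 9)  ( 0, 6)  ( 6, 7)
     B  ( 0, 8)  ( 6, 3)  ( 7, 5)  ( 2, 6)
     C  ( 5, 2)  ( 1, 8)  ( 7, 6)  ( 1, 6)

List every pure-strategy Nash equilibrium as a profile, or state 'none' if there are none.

Nash profiles: (A,Q)

(A,P): not NE [P2→Q gives 9>8]
(A,Q): NE
(A,R): not NE [P1→C gives 7>0; P2→Q gives 9>6]
(A,S): not NE [P2→Q gives 9>7]
(B,P): not NE [P1→A gives 9>0]
(B,Q): not NE [P2→P gives 8>3]
(B,R): not NE [P2→P gives 8>5]
(B,S): not NE [P1→A gives 6>2; P2→P gives 8>6]
(C,P): not NE [P1→A gives 9>5; P2→Q gives 8>2]
(C,Q): not NE [P1→B gives 6>1]
(C,R): not NE [P2→Q gives 8>6]
(C,S): not NE [P1→A gives 6>1; P2→Q gives 8>6]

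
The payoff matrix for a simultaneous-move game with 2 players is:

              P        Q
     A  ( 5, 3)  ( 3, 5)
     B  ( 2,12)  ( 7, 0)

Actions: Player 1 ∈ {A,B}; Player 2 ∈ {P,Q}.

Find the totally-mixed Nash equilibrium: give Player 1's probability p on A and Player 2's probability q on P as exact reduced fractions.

P1 indiff ⇒ q·5+(1-q)·3 = q·2+(1-q)·7 ⇒ q(3) = (1-q)(4) ⇒ q = 4/7
P2 indiff ⇒ p·3+(1-p)·12 = p·5+(1-p)·0 ⇒ p(-2) = (1-p)(-12) ⇒ p = 6/7

p=6/7, q=4/7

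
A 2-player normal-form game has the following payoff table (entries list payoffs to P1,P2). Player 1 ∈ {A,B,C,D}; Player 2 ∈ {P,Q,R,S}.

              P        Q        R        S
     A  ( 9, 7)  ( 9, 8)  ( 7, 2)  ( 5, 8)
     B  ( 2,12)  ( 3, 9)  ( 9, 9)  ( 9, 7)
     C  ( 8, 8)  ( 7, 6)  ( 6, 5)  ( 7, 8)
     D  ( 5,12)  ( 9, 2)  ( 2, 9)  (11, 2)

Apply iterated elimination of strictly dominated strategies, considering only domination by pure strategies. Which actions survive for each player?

IESDS → P1:{A,C,D} P2:{P,Q,S}

P2 drop R (P beats it: A:7>2 B:12>9 C:8>5 D:12>9)
P1 drop B (D beats it: P:5>2 Q:9>3 S:11>9)
P1→{A,C,D} P2→{P,Q,S}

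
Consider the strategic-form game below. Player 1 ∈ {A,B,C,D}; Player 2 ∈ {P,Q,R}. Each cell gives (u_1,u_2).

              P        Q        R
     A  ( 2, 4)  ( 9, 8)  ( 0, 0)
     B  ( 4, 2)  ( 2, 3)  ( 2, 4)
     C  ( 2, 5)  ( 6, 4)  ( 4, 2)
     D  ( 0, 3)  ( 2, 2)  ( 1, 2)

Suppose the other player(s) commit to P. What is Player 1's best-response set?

BR_1 = {B}

u_1(A vs P) = 2
u_1(B vs P) = 4
u_1(C vs P) = 2
u_1(D vs P) = 0
max payoff 4 at {B}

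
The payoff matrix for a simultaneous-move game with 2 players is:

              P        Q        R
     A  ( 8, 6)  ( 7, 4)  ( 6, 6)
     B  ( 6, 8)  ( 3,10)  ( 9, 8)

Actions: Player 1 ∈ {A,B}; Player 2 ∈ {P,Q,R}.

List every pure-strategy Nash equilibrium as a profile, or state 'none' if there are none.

PSNE = {(A,P)}

(A,P): NE
(A,Q): not NE [P2→R gives 6>4]
(A,R): not NE [P1→B gives 9>6]
(B,P): not NE [P1→A gives 8>6; P2→Q gives 10>8]
(B,Q): not NE [P1→A gives 7>3]
(B,R): not NE [P2→Q gives 10>8]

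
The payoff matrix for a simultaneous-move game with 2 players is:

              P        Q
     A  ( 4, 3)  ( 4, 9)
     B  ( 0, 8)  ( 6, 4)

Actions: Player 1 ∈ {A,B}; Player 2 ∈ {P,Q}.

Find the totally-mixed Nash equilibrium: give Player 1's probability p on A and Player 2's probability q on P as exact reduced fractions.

P1 indiff ⇒ q·4+(1-q)·4 = q·0+(1-q)·6 ⇒ q(4) = (1-q)(2) ⇒ q = 1/3
P2 indiff ⇒ p·3+(1-p)·8 = p·9+(1-p)·4 ⇒ p(-6) = (1-p)(-4) ⇒ p = 2/5

p=2/5, q=1/3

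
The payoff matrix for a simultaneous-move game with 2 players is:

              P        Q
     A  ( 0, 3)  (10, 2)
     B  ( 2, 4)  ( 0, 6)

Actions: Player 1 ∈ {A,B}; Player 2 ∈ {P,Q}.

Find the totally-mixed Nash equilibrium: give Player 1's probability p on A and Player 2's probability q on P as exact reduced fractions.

P1 mixes 2/3 on A; P2 mixes 5/6 on P

P1 indiff ⇒ q·0+(1-q)·10 = q·2+(1-q)·0 ⇒ q(-2) = (1-q)(-10) ⇒ q = 5/6
P2 indiff ⇒ p·3+(1-p)·4 = p·2+(1-p)·6 ⇒ p(1) = (1-p)(2) ⇒ p = 2/3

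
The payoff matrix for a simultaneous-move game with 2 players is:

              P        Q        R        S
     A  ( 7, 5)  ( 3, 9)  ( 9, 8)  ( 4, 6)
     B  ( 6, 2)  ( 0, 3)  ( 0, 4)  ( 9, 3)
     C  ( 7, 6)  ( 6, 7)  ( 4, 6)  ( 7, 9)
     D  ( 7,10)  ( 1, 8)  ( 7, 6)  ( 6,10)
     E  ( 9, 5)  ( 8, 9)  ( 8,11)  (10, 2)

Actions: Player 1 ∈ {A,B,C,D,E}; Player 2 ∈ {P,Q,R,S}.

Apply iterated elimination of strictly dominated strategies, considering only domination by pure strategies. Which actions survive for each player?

Survivors P1:{A,E} P2:{Q,R}

P1 drop B (E beats it: P:9>6 Q:8>0 R:8>0 S:10>9)
P1 drop C (E beats it: P:9>7 Q:8>6 R:8>4 S:10>7)
P1 drop D (E beats it: P:9>7 Q:8>1 R:8>7 S:10>6)
P2 drop P (Q beats it: A:9>5 E:9>5)
P2 drop S (Q beats it: A:9>6 E:9>2)
P1→{A,E} P2→{Q,R}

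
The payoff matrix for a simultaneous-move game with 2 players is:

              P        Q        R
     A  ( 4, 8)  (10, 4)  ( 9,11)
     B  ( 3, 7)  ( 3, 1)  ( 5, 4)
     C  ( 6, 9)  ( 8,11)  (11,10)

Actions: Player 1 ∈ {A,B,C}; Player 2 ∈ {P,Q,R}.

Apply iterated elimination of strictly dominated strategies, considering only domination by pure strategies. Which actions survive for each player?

P1 drop B (A beats it: P:4>3 Q:10>3 R:9>5)
P2 drop P (R beats it: A:11>8 C:10>9)
P1→{A,C} P2→{Q,R}

Remaining: P1:{A,C} P2:{Q,R}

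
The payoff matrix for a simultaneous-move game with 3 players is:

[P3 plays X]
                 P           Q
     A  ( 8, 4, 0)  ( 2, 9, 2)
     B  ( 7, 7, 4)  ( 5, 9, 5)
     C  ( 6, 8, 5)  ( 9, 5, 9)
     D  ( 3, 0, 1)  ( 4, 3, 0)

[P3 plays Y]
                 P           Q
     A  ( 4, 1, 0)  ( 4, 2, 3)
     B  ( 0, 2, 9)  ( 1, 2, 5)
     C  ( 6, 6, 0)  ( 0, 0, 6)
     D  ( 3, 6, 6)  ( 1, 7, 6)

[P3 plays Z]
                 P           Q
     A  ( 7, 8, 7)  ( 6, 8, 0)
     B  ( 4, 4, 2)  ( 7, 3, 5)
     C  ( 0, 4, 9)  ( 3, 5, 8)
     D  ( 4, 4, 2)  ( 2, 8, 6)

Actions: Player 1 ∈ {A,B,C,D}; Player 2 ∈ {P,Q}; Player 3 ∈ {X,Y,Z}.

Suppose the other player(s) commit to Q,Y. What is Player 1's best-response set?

u_1(A vs Q,Y) = 4
u_1(B vs Q,Y) = 1
u_1(C vs Q,Y) = 0
u_1(D vs Q,Y) = 1
max payoff 4 at {A}

P1 best: {A}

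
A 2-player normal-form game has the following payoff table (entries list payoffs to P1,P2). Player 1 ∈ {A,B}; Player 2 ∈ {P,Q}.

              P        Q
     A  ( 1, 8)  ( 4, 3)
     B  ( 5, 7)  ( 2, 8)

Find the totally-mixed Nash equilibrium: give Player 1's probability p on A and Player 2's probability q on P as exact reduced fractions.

P1 mixes 1/6 on A; P2 mixes 1/3 on P

P1 indiff ⇒ q·1+(1-q)·4 = q·5+(1-q)·2 ⇒ q(-4) = (1-q)(-2) ⇒ q = 1/3
P2 indiff ⇒ p·8+(1-p)·7 = p·3+(1-p)·8 ⇒ p(5) = (1-p)(1) ⇒ p = 1/6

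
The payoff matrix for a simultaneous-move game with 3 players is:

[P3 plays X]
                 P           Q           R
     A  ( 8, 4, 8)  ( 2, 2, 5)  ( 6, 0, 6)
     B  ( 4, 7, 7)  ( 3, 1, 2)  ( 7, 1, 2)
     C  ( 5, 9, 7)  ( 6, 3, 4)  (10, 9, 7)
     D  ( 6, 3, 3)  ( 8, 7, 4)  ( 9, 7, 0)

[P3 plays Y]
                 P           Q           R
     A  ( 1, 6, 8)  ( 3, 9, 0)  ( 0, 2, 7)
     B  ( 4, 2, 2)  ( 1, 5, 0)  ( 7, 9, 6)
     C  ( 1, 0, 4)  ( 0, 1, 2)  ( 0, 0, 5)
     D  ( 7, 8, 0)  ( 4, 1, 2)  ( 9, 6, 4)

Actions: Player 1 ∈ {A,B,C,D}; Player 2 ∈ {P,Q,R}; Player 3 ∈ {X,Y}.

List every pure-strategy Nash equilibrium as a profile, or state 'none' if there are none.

(A,P,X): NE
(A,P,Y): not NE [P1→D gives 7>1; P2→Q gives 9>6]
(A,Q,X): not NE [P1→D gives 8>2; P2→P gives 4>2]
(A,Q,Y): not NE [P1→D gives 4>3; P3→X gives 5>0]
(A,R,X): not NE [P1→C gives 10>6; P2→P gives 4>0; P3→Y gives 7>6]
(A,R,Y): not NE [P1→D gives 9>0; P2→Q gives 9>2]
(B,P,X): not NE [P1→A gives 8>4]
(B,P,Y): not NE [P1→D gives 7>4; P2→R gives 9>2; P3→X gives 7>2]
(B,Q,X): not NE [P1→D gives 8>3; P2→P gives 7>1]
(B,Q,Y): not NE [P1→D gives 4>1; P2→R gives 9>5; P3→X gives 2>0]
(B,R,X): not NE [P1→C gives 10>7; P2→P gives 7>1; P3→Y gives 6>2]
(B,R,Y): not NE [P1→D gives 9>7]
(C,P,X): not NE [P1→A gives 8>5]
(C,P,Y): not NE [P1→D gives 7>1; P2→Q gives 1>0; P3→X gives 7>4]
(C,Q,X): not NE [P1→D gives 8>6; P2→R gives 9>3]
(C,Q,Y): not NE [P1→D gives 4>0; P3→X gives 4>2]
(C,R,X): NE
(C,R,Y): not NE [P1→D gives 9>0; P2→Q gives 1>0; P3→X gives 7>5]
(D,P,X): not NE [P1→A gives 8>6; P2→R gives 7>3]
(D,P,Y): not NE [P3→X gives 3>0]
(D,Q,X): NE
(D,Q,Y): not NE [P2→P gives 8>1; P3→X gives 4>2]
(D,R,X): not NE [P1→C gives 10>9; P3→Y gives 4>0]
(D,R,Y): not NE [P2→P gives 8>6]

NE set: (A,P,X), (C,R,X), (D,Q,X)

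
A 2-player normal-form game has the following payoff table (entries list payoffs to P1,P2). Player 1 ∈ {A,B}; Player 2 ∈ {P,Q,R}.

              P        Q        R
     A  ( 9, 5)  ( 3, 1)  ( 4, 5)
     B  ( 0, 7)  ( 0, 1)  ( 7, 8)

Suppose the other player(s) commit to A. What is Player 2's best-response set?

argmax u_2 = {P,R}

u_2(P vs A) = 5
u_2(Q vs A) = 1
u_2(R vs A) = 5
max payoff 5 at {P,R}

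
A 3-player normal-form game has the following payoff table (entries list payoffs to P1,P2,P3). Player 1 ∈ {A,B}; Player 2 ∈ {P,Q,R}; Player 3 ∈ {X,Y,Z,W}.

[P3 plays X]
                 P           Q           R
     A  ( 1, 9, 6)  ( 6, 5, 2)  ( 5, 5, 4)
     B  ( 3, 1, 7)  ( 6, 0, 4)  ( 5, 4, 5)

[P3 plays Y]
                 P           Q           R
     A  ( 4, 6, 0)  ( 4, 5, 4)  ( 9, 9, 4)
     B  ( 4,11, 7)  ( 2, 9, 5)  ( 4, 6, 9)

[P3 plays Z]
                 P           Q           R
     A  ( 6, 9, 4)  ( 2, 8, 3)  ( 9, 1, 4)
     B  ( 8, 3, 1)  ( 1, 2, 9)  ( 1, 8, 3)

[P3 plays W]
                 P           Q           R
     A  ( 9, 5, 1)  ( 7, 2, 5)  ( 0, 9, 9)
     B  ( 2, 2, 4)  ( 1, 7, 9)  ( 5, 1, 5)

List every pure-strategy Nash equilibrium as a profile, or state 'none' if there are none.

NE set: (B,P,Y)

(A,P,X): not NE [P1→B gives 3>1]
(A,P,Y): not NE [P2→R gives 9>6; P3→X gives 6>0]
(A,P,Z): not NE [P1→B gives 8>6; P3→X gives 6>4]
(A,P,W): not NE [P2→R gives 9>5; P3→X gives 6>1]
(A,Q,X): not NE [P2→P gives 9>5; P3→W gives 5>2]
(A,Q,Y): not NE [P2→R gives 9>5; P3→W gives 5>4]
(A,Q,Z): not NE [P2→P gives 9>8; P3→W gives 5>3]
(A,Q,W): not NE [P2→R gives 9>2]
(A,R,X): not NE [P2→P gives 9>5; P3→W gives 9>4]
(A,R,Y): not NE [P3→W gives 9>4]
(A,R,Z): not NE [P2→P gives 9>1; P3→W gives 9>4]
(A,R,W): not NE [P1→B gives 5>0]
(B,P,X): not NE [P2→R gives 4>1]
(B,P,Y): NE
(B,P,Z): not NE [P2→R gives 8>3; P3→Y gives 7>1]
(B,P,W): not NE [P1→A gives 9>2; P2→Q gives 7>2; P3→Y gives 7>4]
(B,Q,X): not NE [P2→R gives 4>0; P3→W gives 9>4]
(B,Q,Y): not NE [P1→A gives 4>2; P2→P gives 11>9; P3→W gives 9>5]
(B,Q,Z): not NE [P1→A gives 2>1; P2→R gives 8>2]
(B,Q,W): not NE [P1→A gives 7>1]
(B,R,X): not NE [P3→Y gives 9>5]
(B,R,Y): not NE [P1→A gives 9>4; P2→P gives 11>6]
(B,R,Z): not NE [P1→A gives 9>1; P3→Y gives 9>3]
(B,R,W): not NE [P2→Q gives 7>1; P3→Y gives 9>5]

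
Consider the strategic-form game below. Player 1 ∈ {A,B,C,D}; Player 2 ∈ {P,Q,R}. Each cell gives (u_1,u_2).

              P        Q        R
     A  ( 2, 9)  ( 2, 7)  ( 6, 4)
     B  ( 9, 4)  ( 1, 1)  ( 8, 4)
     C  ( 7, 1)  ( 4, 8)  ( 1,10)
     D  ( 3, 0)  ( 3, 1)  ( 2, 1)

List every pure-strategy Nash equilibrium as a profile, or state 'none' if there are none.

NE set: (B,P), (B,R)

(A,P): not NE [P1→B gives 9>2]
(A,Q): not NE [P1→C gives 4>2; P2→P gives 9>7]
(A,R): not NE [P1→B gives 8>6; P2→P gives 9>4]
(B,P): NE
(B,Q): not NE [P1→C gives 4>1; P2→R gives 4>1]
(B,R): NE
(C,P): not NE [P1→B gives 9>7; P2→R gives 10>1]
(C,Q): not NE [P2→R gives 10>8]
(C,R): not NE [P1→B gives 8>1]
(D,P): not NE [P1→B gives 9>3; P2→R gives 1>0]
(D,Q): not NE [P1→C gives 4>3]
(D,R): not NE [P1→B gives 8>2]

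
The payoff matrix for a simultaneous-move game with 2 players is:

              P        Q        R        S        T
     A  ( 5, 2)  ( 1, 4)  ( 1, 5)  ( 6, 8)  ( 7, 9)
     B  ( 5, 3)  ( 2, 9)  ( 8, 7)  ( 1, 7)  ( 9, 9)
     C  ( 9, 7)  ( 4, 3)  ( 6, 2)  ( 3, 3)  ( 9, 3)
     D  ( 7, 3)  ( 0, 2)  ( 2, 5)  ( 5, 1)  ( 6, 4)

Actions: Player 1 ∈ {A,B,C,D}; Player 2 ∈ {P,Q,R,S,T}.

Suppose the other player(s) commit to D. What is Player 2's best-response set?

P2 best: {R}

u_2(P vs D) = 3
u_2(Q vs D) = 2
u_2(R vs D) = 5
u_2(S vs D) = 1
u_2(T vs D) = 4
max payoff 5 at {R}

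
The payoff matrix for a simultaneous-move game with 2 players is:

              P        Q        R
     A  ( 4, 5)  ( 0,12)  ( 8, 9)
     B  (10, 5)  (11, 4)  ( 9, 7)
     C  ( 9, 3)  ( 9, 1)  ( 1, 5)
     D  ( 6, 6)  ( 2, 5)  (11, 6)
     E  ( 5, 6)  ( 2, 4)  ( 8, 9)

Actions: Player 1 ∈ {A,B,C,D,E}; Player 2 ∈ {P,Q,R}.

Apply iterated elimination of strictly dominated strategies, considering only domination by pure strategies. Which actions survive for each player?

IESDS → P1:{B,D} P2:{P,R}

P1 drop A (B beats it: P:10>4 Q:11>0 R:9>8)
P1 drop C (B beats it: P:10>9 Q:11>9 R:9>1)
P1 drop E (B beats it: P:10>5 Q:11>2 R:9>8)
P2 drop Q (P beats it: B:5>4 D:6>5)
P1→{B,D} P2→{P,R}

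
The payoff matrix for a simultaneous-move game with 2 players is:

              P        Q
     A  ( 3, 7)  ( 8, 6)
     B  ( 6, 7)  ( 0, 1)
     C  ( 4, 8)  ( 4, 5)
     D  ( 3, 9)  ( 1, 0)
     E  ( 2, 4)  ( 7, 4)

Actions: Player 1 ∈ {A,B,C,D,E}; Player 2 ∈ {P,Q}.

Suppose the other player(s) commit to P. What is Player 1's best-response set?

BR_1 = {B}

u_1(A vs P) = 3
u_1(B vs P) = 6
u_1(C vs P) = 4
u_1(D vs P) = 3
u_1(E vs P) = 2
max payoff 6 at {B}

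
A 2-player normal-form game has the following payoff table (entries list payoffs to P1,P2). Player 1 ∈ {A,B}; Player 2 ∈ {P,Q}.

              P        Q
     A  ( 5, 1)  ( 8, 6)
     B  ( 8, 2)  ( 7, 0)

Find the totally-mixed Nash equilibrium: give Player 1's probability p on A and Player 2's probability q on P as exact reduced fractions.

P1 mixes 2/7 on A; P2 mixes 1/4 on P

P1 indiff ⇒ q·5+(1-q)·8 = q·8+(1-q)·7 ⇒ q(-3) = (1-q)(-1) ⇒ q = 1/4
P2 indiff ⇒ p·1+(1-p)·2 = p·6+(1-p)·0 ⇒ p(-5) = (1-p)(-2) ⇒ p = 2/7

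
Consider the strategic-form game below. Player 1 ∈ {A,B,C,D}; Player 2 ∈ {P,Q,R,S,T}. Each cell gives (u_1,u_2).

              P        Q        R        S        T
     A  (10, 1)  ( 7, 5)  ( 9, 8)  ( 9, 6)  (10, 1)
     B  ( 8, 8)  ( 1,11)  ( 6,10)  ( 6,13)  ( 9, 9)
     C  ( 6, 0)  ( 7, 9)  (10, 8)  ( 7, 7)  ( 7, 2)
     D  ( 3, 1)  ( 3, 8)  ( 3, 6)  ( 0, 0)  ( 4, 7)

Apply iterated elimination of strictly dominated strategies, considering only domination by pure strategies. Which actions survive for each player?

P1 drop B (A beats it: P:10>8 Q:7>1 R:9>6 S:9>6 T:10>9)
P1 drop D (A beats it: P:10>3 Q:7>3 R:9>3 S:9>0 T:10>4)
P2 drop P (Q beats it: A:5>1 C:9>0)
P2 drop S (R beats it: A:8>6 C:8>7)
P2 drop T (Q beats it: A:5>1 C:9>2)
P1→{A,C} P2→{Q,R}

IESDS → P1:{A,C} P2:{Q,R}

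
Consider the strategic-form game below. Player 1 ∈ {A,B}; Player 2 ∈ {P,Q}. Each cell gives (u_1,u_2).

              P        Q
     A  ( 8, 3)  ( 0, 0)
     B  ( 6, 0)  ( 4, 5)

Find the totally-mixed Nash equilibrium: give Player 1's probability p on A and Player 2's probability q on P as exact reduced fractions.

p=5/8, q=2/3

P1 indiff ⇒ q·8+(1-q)·0 = q·6+(1-q)·4 ⇒ q(2) = (1-q)(4) ⇒ q = 2/3
P2 indiff ⇒ p·3+(1-p)·0 = p·0+(1-p)·5 ⇒ p(3) = (1-p)(5) ⇒ p = 5/8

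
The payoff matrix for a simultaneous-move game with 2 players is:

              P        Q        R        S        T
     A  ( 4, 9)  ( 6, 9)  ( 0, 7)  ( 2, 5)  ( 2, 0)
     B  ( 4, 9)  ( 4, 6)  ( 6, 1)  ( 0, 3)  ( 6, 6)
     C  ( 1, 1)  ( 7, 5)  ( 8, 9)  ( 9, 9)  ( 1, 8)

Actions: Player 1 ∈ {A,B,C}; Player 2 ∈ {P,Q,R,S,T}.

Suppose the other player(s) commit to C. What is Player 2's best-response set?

u_2(P vs C) = 1
u_2(Q vs C) = 5
u_2(R vs C) = 9
u_2(S vs C) = 9
u_2(T vs C) = 8
max payoff 9 at {R,S}

argmax u_2 = {R,S}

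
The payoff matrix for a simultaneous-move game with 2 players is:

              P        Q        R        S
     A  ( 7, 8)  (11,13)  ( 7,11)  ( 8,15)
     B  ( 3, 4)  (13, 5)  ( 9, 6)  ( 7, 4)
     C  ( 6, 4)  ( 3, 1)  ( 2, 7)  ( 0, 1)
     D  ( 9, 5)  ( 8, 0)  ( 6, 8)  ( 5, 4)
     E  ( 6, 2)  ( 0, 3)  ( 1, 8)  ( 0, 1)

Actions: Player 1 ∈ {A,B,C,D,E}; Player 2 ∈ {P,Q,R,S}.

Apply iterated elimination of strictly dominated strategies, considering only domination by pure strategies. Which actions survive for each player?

P1 drop C (A beats it: P:7>6 Q:11>3 R:7>2 S:8>0)
P1 drop E (A beats it: P:7>6 Q:11>0 R:7>1 S:8>0)
P2 drop P (R beats it: A:11>8 B:6>4 D:8>5)
P1 drop D (A beats it: Q:11>8 R:7>6 S:8>5)
P1→{A,B} P2→{Q,R,S}

Survivors P1:{A,B} P2:{Q,R,S}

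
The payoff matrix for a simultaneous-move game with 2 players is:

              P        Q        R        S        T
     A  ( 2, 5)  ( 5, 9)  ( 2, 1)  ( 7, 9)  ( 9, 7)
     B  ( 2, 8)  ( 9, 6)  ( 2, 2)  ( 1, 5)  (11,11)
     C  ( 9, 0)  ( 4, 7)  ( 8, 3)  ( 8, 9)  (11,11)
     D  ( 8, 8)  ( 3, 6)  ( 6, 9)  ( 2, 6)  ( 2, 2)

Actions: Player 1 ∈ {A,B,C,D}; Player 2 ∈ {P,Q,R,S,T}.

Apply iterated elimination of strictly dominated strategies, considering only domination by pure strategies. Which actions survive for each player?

P1 drop D (C beats it: P:9>8 Q:4>3 R:8>6 S:8>2 T:11>2)
P2 drop P (T beats it: A:7>5 B:11>8 C:11>0)
P2 drop R (Q beats it: A:9>1 B:6>2 C:7>3)
P1→{A,B,C} P2→{Q,S,T}

IESDS → P1:{A,B,C} P2:{Q,S,T}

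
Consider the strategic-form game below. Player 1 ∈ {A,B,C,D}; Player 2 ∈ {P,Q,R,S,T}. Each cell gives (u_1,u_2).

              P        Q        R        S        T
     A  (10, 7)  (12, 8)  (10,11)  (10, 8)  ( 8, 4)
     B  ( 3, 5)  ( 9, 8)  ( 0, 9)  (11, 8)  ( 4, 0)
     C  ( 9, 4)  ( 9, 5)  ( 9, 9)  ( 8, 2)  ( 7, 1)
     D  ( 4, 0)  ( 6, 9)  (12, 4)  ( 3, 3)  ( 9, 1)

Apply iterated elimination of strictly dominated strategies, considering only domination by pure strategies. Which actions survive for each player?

Remaining: P1:{A,D} P2:{Q,R}

P1 drop C (A beats it: P:10>9 Q:12>9 R:10>9 S:10>8 T:8>7)
P2 drop P (Q beats it: A:8>7 B:8>5 D:9>0)
P2 drop S (R beats it: A:11>8 B:9>8 D:4>3)
P1 drop B (A beats it: Q:12>9 R:10>0 T:8>4)
P2 drop T (Q beats it: A:8>4 D:9>1)
P1→{A,D} P2→{Q,R}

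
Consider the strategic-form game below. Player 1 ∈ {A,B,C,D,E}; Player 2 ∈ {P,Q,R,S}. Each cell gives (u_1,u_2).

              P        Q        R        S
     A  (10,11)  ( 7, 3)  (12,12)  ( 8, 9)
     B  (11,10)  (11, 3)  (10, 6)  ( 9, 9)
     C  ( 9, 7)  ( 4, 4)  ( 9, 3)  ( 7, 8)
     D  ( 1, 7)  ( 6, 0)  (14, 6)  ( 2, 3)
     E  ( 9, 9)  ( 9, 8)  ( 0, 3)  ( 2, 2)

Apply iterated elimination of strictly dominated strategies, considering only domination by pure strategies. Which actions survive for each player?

P1 drop C (A beats it: P:10>9 Q:7>4 R:12>9 S:8>7)
P1 drop E (B beats it: P:11>9 Q:11>9 R:10>0 S:9>2)
P2 drop Q (P beats it: A:11>3 B:10>3 D:7>0)
P2 drop S (P beats it: A:11>9 B:10>9 D:7>3)
P1→{A,B,D} P2→{P,R}

IESDS → P1:{A,B,D} P2:{P,R}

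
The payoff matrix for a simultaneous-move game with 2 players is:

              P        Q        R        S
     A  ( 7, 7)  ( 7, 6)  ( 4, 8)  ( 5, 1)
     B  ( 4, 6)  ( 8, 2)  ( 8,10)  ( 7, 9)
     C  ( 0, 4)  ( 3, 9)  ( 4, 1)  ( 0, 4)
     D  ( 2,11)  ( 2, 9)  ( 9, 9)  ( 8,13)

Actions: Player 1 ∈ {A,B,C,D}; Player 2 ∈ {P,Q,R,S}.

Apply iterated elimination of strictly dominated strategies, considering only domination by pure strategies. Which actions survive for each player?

Remaining: P1:{A,B,D} P2:{P,R,S}

P1 drop C (B beats it: P:4>0 Q:8>3 R:8>4 S:7>0)
P2 drop Q (P beats it: A:7>6 B:6>2 D:11>9)
P1→{A,B,D} P2→{P,R,S}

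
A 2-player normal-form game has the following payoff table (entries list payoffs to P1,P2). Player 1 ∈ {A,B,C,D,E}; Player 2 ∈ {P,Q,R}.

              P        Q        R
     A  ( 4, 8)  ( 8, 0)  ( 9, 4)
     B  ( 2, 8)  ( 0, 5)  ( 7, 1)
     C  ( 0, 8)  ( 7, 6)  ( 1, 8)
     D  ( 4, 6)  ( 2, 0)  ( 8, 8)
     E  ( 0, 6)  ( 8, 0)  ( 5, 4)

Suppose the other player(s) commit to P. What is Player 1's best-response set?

P1 best: {A,D}

u_1(A vs P) = 4
u_1(B vs P) = 2
u_1(C vs P) = 0
u_1(D vs P) = 4
u_1(E vs P) = 0
max payoff 4 at {A,D}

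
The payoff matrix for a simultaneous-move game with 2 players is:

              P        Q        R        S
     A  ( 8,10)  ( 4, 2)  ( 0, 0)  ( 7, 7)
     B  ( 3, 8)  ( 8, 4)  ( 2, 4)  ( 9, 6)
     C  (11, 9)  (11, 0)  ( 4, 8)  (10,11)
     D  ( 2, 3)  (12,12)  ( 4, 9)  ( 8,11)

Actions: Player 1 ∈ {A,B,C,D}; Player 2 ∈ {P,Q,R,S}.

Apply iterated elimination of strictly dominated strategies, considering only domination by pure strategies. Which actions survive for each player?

Survivors P1:{C,D} P2:{Q,S}

P1 drop A (C beats it: P:11>8 Q:11>4 R:4>0 S:10>7)
P1 drop B (C beats it: P:11>3 Q:11>8 R:4>2 S:10>9)
P2 drop P (S beats it: C:11>9 D:11>3)
P2 drop R (S beats it: C:11>8 D:11>9)
P1→{C,D} P2→{Q,S}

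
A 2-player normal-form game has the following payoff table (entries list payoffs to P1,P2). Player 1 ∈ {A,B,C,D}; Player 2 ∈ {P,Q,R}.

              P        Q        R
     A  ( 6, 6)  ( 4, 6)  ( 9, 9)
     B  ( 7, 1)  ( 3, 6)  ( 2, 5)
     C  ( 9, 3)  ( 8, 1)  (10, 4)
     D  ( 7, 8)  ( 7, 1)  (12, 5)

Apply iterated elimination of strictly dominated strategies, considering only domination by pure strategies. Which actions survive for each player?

IESDS → P1:{C,D} P2:{P,R}

P1 drop A (C beats it: P:9>6 Q:8>4 R:10>9)
P1 drop B (C beats it: P:9>7 Q:8>3 R:10>2)
P2 drop Q (P beats it: C:3>1 D:8>1)
P1→{C,D} P2→{P,R}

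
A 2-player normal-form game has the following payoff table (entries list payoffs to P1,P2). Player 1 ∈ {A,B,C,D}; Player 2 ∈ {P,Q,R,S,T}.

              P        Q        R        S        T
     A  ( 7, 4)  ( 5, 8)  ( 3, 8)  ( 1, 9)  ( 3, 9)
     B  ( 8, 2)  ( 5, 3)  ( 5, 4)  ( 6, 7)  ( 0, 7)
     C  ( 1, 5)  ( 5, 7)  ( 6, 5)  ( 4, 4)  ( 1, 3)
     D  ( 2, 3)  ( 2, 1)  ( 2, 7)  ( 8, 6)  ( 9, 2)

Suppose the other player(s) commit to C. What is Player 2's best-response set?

u_2(P vs C) = 5
u_2(Q vs C) = 7
u_2(R vs C) = 5
u_2(S vs C) = 4
u_2(T vs C) = 3
max payoff 7 at {Q}

P2 best: {Q}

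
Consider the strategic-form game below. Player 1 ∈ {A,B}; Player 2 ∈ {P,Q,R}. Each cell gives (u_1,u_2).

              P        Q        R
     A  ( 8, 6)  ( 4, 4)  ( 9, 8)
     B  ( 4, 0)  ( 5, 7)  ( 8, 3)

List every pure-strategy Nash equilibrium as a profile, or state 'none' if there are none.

Nash profiles: (A,R), (B,Q)

(A,P): not NE [P2→R gives 8>6]
(A,Q): not NE [P1→B gives 5>4; P2→R gives 8>4]
(A,R): NE
(B,P): not NE [P1→A gives 8>4; P2→Q gives 7>0]
(B,Q): NE
(B,R): not NE [P1→A gives 9>8; P2→Q gives 7>3]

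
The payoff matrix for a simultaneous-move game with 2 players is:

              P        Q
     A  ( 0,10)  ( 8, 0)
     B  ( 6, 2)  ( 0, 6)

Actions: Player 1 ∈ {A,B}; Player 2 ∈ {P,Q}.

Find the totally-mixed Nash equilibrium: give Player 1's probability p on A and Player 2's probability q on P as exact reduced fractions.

P1 indiff ⇒ q·0+(1-q)·8 = q·6+(1-q)·0 ⇒ q(-6) = (1-q)(-8) ⇒ q = 4/7
P2 indiff ⇒ p·10+(1-p)·2 = p·0+(1-p)·6 ⇒ p(10) = (1-p)(4) ⇒ p = 2/7

p=2/7, q=4/7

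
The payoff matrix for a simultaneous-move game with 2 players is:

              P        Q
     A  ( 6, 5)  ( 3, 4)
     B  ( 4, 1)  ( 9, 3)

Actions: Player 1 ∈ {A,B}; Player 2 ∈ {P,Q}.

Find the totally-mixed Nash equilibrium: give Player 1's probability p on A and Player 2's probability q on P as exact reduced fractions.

P1 mixes 2/3 on A; P2 mixes 3/4 on P

P1 indiff ⇒ q·6+(1-q)·3 = q·4+(1-q)·9 ⇒ q(2) = (1-q)(6) ⇒ q = 3/4
P2 indiff ⇒ p·5+(1-p)·1 = p·4+(1-p)·3 ⇒ p(1) = (1-p)(2) ⇒ p = 2/3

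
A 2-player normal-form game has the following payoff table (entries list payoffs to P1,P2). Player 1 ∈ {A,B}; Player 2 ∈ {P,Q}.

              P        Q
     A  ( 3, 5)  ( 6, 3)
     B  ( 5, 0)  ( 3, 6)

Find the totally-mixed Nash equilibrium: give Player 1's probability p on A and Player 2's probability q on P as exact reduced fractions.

(p,q) = (3/4, 3/5)

P1 indiff ⇒ q·3+(1-q)·6 = q·5+(1-q)·3 ⇒ q(-2) = (1-q)(-3) ⇒ q = 3/5
P2 indiff ⇒ p·5+(1-p)·0 = p·3+(1-p)·6 ⇒ p(2) = (1-p)(6) ⇒ p = 3/4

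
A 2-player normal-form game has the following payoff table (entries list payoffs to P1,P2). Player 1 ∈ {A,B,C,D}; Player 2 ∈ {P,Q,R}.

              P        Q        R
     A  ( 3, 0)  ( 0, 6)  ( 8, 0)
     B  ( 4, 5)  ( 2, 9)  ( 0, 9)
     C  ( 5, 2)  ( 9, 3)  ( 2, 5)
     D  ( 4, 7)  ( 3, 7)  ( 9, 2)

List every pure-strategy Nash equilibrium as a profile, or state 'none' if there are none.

(A,P): not NE [P1→C gives 5>3; P2→Q gives 6>0]
(A,Q): not NE [P1→C gives 9>0]
(A,R): not NE [P1→D gives 9>8; P2→Q gives 6>0]
(B,P): not NE [P1→C gives 5>4; P2→R gives 9>5]
(B,Q): not NE [P1→C gives 9>2]
(B,R): not NE [P1→D gives 9>0]
(C,P): not NE [P2→R gives 5>2]
(C,Q): not NE [P2→R gives 5>3]
(C,R): not NE [P1→D gives 9>2]
(D,P): not NE [P1→C gives 5>4]
(D,Q): not NE [P1→C gives 9>3]
(D,R): not NE [P2→Q gives 7>2]

Equilibria: none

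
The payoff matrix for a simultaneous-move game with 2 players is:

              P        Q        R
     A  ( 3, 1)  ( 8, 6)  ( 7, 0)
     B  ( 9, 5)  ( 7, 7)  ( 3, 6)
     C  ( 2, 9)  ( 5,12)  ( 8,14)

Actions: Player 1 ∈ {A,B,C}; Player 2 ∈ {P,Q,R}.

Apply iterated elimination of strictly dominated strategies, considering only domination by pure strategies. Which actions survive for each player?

P2 drop P (Q beats it: A:6>1 B:7>5 C:12>9)
P1 drop B (A beats it: Q:8>7 R:7>3)
P1→{A,C} P2→{Q,R}

Remaining: P1:{A,C} P2:{Q,R}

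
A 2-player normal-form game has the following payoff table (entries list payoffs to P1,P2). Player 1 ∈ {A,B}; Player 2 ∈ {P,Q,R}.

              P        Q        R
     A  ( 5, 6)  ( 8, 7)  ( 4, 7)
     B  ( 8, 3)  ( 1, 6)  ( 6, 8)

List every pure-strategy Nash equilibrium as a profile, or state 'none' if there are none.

PSNE = {(A,Q), (B,R)}

(A,P): not NE [P1→B gives 8>5; P2→R gives 7>6]
(A,Q): NE
(A,R): not NE [P1→B gives 6>4]
(B,P): not NE [P2→R gives 8>3]
(B,Q): not NE [P1→A gives 8>1; P2→R gives 8>6]
(B,R): NE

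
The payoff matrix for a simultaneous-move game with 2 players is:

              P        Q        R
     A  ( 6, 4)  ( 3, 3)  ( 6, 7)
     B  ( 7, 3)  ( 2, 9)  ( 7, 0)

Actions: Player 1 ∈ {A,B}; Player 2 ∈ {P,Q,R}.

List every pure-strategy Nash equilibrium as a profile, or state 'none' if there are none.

Equilibria: none

(A,P): not NE [P1→B gives 7>6; P2→R gives 7>4]
(A,Q): not NE [P2→R gives 7>3]
(A,R): not NE [P1→B gives 7>6]
(B,P): not NE [P2→Q gives 9>3]
(B,Q): not NE [P1→A gives 3>2]
(B,R): not NE [P2→Q gives 9>0]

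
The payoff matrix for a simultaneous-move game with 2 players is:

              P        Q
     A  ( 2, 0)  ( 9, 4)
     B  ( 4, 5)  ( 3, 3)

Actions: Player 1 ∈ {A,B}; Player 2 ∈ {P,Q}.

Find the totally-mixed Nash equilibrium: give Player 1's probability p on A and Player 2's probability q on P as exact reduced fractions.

P1 indiff ⇒ q·2+(1-q)·9 = q·4+(1-q)·3 ⇒ q(-2) = (1-q)(-6) ⇒ q = 3/4
P2 indiff ⇒ p·0+(1-p)·5 = p·4+(1-p)·3 ⇒ p(-4) = (1-p)(-2) ⇒ p = 1/3

P1 mixes 1/3 on A; P2 mixes 3/4 on P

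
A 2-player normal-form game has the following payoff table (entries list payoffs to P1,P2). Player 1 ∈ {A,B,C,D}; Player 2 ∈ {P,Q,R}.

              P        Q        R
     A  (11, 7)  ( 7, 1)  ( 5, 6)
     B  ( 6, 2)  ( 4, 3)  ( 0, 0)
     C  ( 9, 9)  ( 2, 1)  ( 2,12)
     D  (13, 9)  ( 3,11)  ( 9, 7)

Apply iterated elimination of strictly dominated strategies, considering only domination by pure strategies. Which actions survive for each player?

P1 drop B (A beats it: P:11>6 Q:7>4 R:5>0)
P1 drop C (A beats it: P:11>9 Q:7>2 R:5>2)
P2 drop R (P beats it: A:7>6 D:9>7)
P1→{A,D} P2→{P,Q}

Remaining: P1:{A,D} P2:{P,Q}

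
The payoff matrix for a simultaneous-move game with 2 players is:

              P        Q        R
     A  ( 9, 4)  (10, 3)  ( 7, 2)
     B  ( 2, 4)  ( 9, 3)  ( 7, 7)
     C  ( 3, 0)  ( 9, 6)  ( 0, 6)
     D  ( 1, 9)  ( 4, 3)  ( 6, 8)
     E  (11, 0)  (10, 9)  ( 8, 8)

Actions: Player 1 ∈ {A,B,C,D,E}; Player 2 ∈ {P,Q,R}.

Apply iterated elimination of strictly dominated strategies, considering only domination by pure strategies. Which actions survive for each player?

Survivors P1:{A,E} P2:{P,Q}

P1 drop B (E beats it: P:11>2 Q:10>9 R:8>7)
P1 drop C (A beats it: P:9>3 Q:10>9 R:7>0)
P1 drop D (A beats it: P:9>1 Q:10>4 R:7>6)
P2 drop R (Q beats it: A:3>2 E:9>8)
P1→{A,E} P2→{P,Q}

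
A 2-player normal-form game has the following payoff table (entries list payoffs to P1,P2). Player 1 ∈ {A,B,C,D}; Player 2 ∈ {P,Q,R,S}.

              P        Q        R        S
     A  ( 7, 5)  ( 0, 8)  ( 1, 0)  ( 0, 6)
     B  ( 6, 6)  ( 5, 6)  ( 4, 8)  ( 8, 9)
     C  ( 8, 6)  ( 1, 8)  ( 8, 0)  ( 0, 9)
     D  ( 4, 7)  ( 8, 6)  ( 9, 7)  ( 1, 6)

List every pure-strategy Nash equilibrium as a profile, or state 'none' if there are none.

NE set: (B,S), (D,R)

(A,P): not NE [P1→C gives 8>7; P2→Q gives 8>5]
(A,Q): not NE [P1→D gives 8>0]
(A,R): not NE [P1→D gives 9>1; P2→Q gives 8>0]
(A,S): not NE [P1→B gives 8>0; P2→Q gives 8>6]
(B,P): not NE [P1→C gives 8>6; P2→S gives 9>6]
(B,Q): not NE [P1→D gives 8>5; P2→S gives 9>6]
(B,R): not NE [P1→D gives 9>4; P2→S gives 9>8]
(B,S): NE
(C,P): not NE [P2→S gives 9>6]
(C,Q): not NE [P1→D gives 8>1; P2→S gives 9>8]
(C,R): not NE [P1→D gives 9>8; P2→S gives 9>0]
(C,S): not NE [P1→B gives 8>0]
(D,P): not NE [P1→C gives 8>4]
(D,Q): not NE [P2→R gives 7>6]
(D,R): NE
(D,S): not NE [P1→B gives 8>1; P2→R gives 7>6]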